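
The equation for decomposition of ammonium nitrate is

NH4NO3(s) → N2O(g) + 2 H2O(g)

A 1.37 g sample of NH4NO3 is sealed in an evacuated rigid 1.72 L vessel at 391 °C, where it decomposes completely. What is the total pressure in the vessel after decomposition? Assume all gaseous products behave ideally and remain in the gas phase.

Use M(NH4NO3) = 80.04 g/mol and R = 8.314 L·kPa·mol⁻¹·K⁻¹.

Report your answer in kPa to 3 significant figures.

165 kPa

n(NH4NO3) = 1.37 / 80.04 = 0.01712 mol
n(gas produced) = (3/1) × 0.01712 = 0.05136 mol
P = nRT/V = 0.05136 × 8.314 × 664.15 / 1.72 = 164.9 kPa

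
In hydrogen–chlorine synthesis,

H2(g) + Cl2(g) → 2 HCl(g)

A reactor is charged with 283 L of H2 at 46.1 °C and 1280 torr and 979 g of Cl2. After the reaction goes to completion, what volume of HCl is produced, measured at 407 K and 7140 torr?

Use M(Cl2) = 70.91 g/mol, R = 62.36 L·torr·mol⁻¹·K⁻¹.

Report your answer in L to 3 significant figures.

n(H2) = PV/RT = (1280 × 283) / (62.36 × 319.25) = 18.20 mol
n(Cl2) = 979 / 70.91 = 13.81 mol
For 18.20 mol H2, stoichiometry requires (1/1) × 18.20 = 18.20 mol Cl2; 13.81 mol is available, so Cl2 is limiting.
n(HCl) = (2/1) × 13.81 = 27.62 mol
V(HCl) = nRT/P = 27.62 × 62.36 × 407 / 7140 = 98.18 L

98.2 L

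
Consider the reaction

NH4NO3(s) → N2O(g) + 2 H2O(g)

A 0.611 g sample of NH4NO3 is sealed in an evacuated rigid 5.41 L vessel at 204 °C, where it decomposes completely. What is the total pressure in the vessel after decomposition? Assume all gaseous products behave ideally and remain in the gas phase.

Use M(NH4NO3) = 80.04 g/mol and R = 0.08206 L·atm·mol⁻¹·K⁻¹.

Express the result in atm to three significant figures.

0.166 atm

n(NH4NO3) = 0.611 / 80.04 = 0.007634 mol
n(gas produced) = (3/1) × 0.007634 = 0.02290 mol
P = nRT/V = 0.02290 × 0.08206 × 477.15 / 5.41 = 0.1657 atm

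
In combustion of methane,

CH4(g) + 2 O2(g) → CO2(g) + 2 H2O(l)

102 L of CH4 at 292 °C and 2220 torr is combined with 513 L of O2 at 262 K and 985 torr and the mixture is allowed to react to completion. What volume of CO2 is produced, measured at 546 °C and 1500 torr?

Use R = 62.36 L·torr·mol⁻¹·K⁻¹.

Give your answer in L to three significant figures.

n(CH4) = PV/RT = (2220 × 102) / (62.36 × 565.15) = 6.425 mol
n(O2) = PV/RT = (985 × 513) / (62.36 × 262) = 30.93 mol
For 6.425 mol CH4, stoichiometry requires (2/1) × 6.425 = 12.85 mol O2; 30.93 mol is available, so CH4 is limiting.
n(CO2) = (1/1) × 6.425 = 6.425 mol
V(CO2) = nRT/P = 6.425 × 62.36 × 819.15 / 1500 = 218.8 L

219 L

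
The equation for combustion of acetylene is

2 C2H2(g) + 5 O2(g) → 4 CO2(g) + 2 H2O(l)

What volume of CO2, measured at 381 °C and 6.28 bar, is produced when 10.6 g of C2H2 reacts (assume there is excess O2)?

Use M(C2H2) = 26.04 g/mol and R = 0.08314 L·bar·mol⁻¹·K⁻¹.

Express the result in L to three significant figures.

7.05 L

n(C2H2) = 10.60 / 26.04 = 0.4071 mol
n(CO2) = (4/2) × 0.4071 = 0.8142 mol
V = nRT/P = 0.8142 × 0.08314 × 654.15 / 6.28 = 7.051 L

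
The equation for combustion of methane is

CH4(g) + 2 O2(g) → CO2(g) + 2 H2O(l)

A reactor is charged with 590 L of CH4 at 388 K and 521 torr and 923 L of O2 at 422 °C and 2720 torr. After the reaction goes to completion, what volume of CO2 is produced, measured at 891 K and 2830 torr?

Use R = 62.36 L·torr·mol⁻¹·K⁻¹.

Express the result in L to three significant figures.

249 L

n(CH4) = PV/RT = (521 × 590) / (62.36 × 388) = 12.70 mol
n(O2) = PV/RT = (2720 × 923) / (62.36 × 695.15) = 57.91 mol
For 12.70 mol CH4, stoichiometry requires (2/1) × 12.70 = 25.40 mol O2; 57.91 mol is available, so CH4 is limiting.
n(CO2) = (1/1) × 12.70 = 12.70 mol
V(CO2) = nRT/P = 12.70 × 62.36 × 891 / 2830 = 249.3 L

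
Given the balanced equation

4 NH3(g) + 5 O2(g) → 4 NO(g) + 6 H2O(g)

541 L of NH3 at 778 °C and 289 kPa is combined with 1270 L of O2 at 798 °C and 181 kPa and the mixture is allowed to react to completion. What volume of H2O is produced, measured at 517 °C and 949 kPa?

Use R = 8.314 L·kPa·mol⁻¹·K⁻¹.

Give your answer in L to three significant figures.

n(NH3) = PV/RT = (289 × 541) / (8.314 × 1051.15) = 17.89 mol
n(O2) = PV/RT = (181 × 1270) / (8.314 × 1071.15) = 25.81 mol
For 17.89 mol NH3, stoichiometry requires (5/4) × 17.89 = 22.36 mol O2; 25.81 mol is available, so NH3 is limiting.
n(H2O) = (6/4) × 17.89 = 26.84 mol
V(H2O) = nRT/P = 26.84 × 8.314 × 790.15 / 949 = 185.8 L

186 L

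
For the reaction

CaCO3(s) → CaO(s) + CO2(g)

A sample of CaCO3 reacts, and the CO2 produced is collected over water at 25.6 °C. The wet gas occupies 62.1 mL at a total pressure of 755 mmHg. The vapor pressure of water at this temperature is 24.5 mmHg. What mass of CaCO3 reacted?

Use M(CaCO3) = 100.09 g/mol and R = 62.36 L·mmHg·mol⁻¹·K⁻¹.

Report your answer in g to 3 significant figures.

P(CO2) = 755 − 24.5 = 730.5 mmHg
n(CO2) = PV/RT = (730.5 × 0.06210) / (62.36 × 298.75) = 0.002435 mol
n(CaCO3) = (1/1) × 0.002435 = 0.002435 mol
m(CaCO3) = 0.002435 × 100.09 = 0.2437 g

0.244 g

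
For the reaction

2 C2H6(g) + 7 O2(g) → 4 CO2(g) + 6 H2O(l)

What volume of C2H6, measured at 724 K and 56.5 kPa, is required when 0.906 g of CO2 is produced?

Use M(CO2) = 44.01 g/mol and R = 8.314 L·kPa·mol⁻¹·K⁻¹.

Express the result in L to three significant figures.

1.10 L

n(CO2) = 0.9060 / 44.01 = 0.02059 mol
n(C2H6) = (2/4) × 0.02059 = 0.01030 mol
V = nRT/P = 0.01030 × 8.314 × 724 / 56.5 = 1.097 L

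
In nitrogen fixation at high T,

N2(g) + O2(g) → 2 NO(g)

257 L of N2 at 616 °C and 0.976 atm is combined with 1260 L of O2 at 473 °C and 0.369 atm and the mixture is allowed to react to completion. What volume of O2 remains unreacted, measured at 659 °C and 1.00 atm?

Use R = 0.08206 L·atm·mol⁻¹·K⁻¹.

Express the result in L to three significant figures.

318 L

n(N2) = PV/RT = (0.976 × 257) / (0.08206 × 889.15) = 3.438 mol
n(O2) = PV/RT = (0.369 × 1260) / (0.08206 × 746.15) = 7.593 mol
For 3.438 mol N2, stoichiometry requires (1/1) × 3.438 = 3.438 mol O2; 7.593 mol is available, so N2 is limiting.
n(O2) consumed = (1/1) × 3.438 = 3.438 mol; remaining = 7.593 − 3.438 = 4.155 mol
V(O2) = nRT/P = 4.155 × 0.08206 × 932.15 / 1.00 = 317.8 L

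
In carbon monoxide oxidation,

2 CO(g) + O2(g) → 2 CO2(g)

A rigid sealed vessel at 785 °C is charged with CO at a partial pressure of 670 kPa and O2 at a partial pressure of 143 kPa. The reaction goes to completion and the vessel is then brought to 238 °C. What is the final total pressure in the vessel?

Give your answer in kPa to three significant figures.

With V and T fixed, P_i ∝ n_i, so the mole ratios apply directly to partial pressures at 785 °C.
P(O2) required for 670 kPa of CO = (1/2) × 670 = 335.0 kPa; available 143 kPa, so O2 is limiting.
P(CO) remaining = 670 − (2/1) × 143 = 384.0 kPa
P(gaseous products) = (2)/1 × 143 = 286.0 kPa
P_total at 785 °C = 384.0 + 286.0 = 670.0 kPa
Scaling to 238 °C: P = 670.0 × 511.15/1058.15 = 323.7 kPa

324 kPa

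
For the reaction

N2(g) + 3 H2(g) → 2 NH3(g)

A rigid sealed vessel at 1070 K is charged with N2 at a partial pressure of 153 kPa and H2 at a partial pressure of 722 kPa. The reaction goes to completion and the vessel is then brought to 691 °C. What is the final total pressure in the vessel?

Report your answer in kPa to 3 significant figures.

With V and T fixed, P_i ∝ n_i, so the mole ratios apply directly to partial pressures at 1070 K.
P(H2) required for 153 kPa of N2 = (3/1) × 153 = 459.0 kPa; available 722 kPa, so N2 is limiting.
P(H2) remaining = 722 − (3/1) × 153 = 263.0 kPa
P(gaseous products) = (2)/1 × 153 = 306.0 kPa
P_total at 1070 K = 263.0 + 306.0 = 569.0 kPa
Scaling to 691 °C: P = 569.0 × 964.15/1070 = 512.7 kPa

513 kPa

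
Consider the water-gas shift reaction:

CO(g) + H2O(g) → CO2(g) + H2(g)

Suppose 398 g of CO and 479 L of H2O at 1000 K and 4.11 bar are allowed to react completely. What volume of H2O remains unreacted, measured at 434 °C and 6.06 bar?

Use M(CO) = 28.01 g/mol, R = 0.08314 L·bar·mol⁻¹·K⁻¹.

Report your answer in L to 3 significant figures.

n(CO) = 398 / 28.01 = 14.21 mol
n(H2O) = PV/RT = (4.11 × 479) / (0.08314 × 1000) = 23.68 mol
For 14.21 mol CO, stoichiometry requires (1/1) × 14.21 = 14.21 mol H2O; 23.68 mol is available, so CO is limiting.
n(H2O) consumed = (1/1) × 14.21 = 14.21 mol; remaining = 23.68 − 14.21 = 9.470 mol
V(H2O) = nRT/P = 9.470 × 0.08314 × 707.15 / 6.06 = 91.88 L

91.9 L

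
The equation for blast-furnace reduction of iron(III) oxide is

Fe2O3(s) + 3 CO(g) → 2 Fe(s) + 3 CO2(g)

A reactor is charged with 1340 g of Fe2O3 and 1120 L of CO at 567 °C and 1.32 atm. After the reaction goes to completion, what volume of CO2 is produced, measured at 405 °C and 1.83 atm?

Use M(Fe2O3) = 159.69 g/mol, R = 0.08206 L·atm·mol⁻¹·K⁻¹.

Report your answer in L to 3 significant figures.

n(Fe2O3) = 1340 / 159.69 = 8.391 mol
n(CO) = PV/RT = (1.32 × 1120) / (0.08206 × 840.15) = 21.44 mol
For 8.391 mol Fe2O3, stoichiometry requires (3/1) × 8.391 = 25.17 mol CO; 21.44 mol is available, so CO is limiting.
n(CO2) = (3/3) × 21.44 = 21.44 mol
V(CO2) = nRT/P = 21.44 × 0.08206 × 678.15 / 1.83 = 652.0 L

652 L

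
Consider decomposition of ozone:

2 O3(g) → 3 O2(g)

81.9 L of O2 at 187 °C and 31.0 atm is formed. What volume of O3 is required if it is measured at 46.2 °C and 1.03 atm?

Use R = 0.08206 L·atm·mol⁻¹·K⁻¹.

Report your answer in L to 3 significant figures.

n(O2) = PV/RT = (31.0 × 81.9) / (0.08206 × 460.15) = 67.24 mol
n(O3) = (2/3) × 67.24 = 44.83 mol
V = nRT/P = 44.83 × 0.08206 × 319.35 / 1.03 = 1141 L

1140 L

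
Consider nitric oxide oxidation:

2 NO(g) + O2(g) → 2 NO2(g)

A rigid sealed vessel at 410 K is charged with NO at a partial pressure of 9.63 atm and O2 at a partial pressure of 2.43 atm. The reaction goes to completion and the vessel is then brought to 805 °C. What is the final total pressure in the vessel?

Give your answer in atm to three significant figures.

25.3 atm

At constant V, partial pressures at 410 K are proportional to moles, so apply stoichiometry directly to pressures.
P(O2) required for 9.63 atm of NO = (1/2) × 9.63 = 4.815 atm; available 2.43 atm, so O2 is limiting.
P(NO) remaining = 9.63 − (2/1) × 2.43 = 4.770 atm
P(gaseous products) = (2)/1 × 2.43 = 4.860 atm
P_total at 410 K = 4.770 + 4.860 = 9.630 atm
Scaling to 805 °C: P = 9.630 × 1078.15/410 = 25.32 atm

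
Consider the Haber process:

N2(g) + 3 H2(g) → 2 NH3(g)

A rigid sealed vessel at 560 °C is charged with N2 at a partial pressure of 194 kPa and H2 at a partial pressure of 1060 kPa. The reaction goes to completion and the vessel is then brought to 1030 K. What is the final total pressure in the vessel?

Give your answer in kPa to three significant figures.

1070 kPa

With V and T fixed, P_i ∝ n_i, so the mole ratios apply directly to partial pressures at 560 °C.
P(H2) required for 194 kPa of N2 = (3/1) × 194 = 582.0 kPa; available 1060 kPa, so N2 is limiting.
P(H2) remaining = 1060 − (3/1) × 194 = 478.0 kPa
P(gaseous products) = (2)/1 × 194 = 388.0 kPa
P_total at 560 °C = 478.0 + 388.0 = 866.0 kPa
Scaling to 1030 K: P = 866.0 × 1030/833.15 = 1071 kPa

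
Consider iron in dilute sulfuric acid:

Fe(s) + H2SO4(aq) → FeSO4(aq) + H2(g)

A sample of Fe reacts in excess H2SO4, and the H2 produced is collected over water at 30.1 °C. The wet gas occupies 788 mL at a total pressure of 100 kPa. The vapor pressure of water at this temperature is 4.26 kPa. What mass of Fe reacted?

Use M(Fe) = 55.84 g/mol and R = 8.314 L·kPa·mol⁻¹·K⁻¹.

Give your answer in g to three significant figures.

P(H2) = 100 − 4.26 = 95.74 kPa
n(H2) = PV/RT = (95.74 × 0.7880) / (8.314 × 303.25) = 0.02992 mol
n(Fe) = (1/1) × 0.02992 = 0.02992 mol
m(Fe) = 0.02992 × 55.84 = 1.671 g

1.67 g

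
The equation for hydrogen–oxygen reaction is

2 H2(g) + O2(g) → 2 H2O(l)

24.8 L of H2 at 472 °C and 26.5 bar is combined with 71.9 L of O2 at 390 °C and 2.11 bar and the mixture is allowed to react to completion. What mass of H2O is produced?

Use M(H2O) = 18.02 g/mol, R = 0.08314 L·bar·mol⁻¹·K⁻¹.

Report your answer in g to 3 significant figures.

99.2 g

n(H2) = PV/RT = (26.5 × 24.8) / (0.08314 × 745.15) = 10.61 mol
n(O2) = PV/RT = (2.11 × 71.9) / (0.08314 × 663.15) = 2.752 mol
For 10.61 mol H2, stoichiometry requires (1/2) × 10.61 = 5.305 mol O2; 2.752 mol is available, so O2 is limiting.
n(H2O) = (2/1) × 2.752 = 5.504 mol
m(H2O) = 5.504 × 18.02 = 99.18 g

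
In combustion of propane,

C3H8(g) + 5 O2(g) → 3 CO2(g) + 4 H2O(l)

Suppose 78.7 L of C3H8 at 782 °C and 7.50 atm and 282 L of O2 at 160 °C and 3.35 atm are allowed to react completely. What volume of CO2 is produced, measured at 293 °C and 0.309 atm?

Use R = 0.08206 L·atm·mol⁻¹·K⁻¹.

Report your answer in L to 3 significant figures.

2400 L

n(C3H8) = PV/RT = (7.50 × 78.7) / (0.08206 × 1055.15) = 6.817 mol
n(O2) = PV/RT = (3.35 × 282) / (0.08206 × 433.15) = 26.58 mol
For 6.817 mol C3H8, stoichiometry requires (5/1) × 6.817 = 34.09 mol O2; 26.58 mol is available, so O2 is limiting.
n(CO2) = (3/5) × 26.58 = 15.95 mol
V(CO2) = nRT/P = 15.95 × 0.08206 × 566.15 / 0.309 = 2398 L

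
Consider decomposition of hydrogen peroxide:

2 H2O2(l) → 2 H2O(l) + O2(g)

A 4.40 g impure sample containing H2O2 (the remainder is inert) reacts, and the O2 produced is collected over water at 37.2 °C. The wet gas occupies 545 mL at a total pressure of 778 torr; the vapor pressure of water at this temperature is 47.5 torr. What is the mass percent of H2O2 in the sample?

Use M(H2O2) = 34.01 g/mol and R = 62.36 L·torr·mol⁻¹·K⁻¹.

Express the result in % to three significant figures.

P(O2) = 778 − 47.5 = 730.5 torr
n(O2) = PV/RT = (730.5 × 0.5450) / (62.36 × 310.35) = 0.02057 mol
n(H2O2) = (2/1) × 0.02057 = 0.04114 mol
m(H2O2) = 0.04114 × 34.01 = 1.399 g
%H2O2 = 1.399 / 4.40 × 100 = 31.80%

31.8 %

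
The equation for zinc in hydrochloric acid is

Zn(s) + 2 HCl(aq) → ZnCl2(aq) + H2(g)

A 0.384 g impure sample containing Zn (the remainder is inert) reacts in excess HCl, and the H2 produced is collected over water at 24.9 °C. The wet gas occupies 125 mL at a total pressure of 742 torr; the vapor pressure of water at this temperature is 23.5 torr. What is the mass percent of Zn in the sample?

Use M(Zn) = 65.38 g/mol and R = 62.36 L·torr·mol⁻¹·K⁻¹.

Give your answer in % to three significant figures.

82.3 %

P(H2) = 742 − 23.5 = 718.5 torr
n(H2) = PV/RT = (718.5 × 0.1250) / (62.36 × 298.05) = 0.004832 mol
n(Zn) = (1/1) × 0.004832 = 0.004832 mol
m(Zn) = 0.004832 × 65.38 = 0.3159 g
%Zn = 0.3159 / 0.384 × 100 = 82.27%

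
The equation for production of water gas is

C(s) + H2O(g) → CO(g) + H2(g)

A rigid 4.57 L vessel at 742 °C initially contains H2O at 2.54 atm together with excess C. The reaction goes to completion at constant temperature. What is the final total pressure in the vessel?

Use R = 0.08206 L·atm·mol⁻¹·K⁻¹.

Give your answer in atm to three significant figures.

5.08 atm

At constant T and V, P ∝ n(gas): 1 mol gas → 2 mol gas.
P_final = (2/1) × 2.54 = 5.080 atm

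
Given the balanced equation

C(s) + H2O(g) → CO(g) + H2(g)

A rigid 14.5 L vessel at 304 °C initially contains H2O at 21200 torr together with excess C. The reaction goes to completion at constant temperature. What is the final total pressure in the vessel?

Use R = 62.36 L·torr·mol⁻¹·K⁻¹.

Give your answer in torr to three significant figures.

Rigid vessel, constant T ⇒ P scales with total gas moles (1 → 2).
P_final = (2/1) × 21200 = 42400 torr

42400 torr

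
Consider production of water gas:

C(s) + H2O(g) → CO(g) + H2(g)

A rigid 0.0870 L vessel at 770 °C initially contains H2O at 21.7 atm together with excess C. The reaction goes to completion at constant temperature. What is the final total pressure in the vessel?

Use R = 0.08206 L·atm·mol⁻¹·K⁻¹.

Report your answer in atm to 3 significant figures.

At constant T and V, P ∝ n(gas): 1 mol gas → 2 mol gas.
P_final = (2/1) × 21.7 = 43.40 atm

43.4 atm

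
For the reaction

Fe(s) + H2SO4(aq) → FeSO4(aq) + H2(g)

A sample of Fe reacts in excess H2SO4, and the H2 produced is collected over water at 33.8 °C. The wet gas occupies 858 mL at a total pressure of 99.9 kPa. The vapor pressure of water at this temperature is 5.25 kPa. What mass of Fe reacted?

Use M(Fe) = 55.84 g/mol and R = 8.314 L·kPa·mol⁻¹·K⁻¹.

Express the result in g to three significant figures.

1.78 g

P(H2) = 99.9 − 5.25 = 94.65 kPa
n(H2) = PV/RT = (94.65 × 0.8580) / (8.314 × 306.95) = 0.03182 mol
n(Fe) = (1/1) × 0.03182 = 0.03182 mol
m(Fe) = 0.03182 × 55.84 = 1.777 g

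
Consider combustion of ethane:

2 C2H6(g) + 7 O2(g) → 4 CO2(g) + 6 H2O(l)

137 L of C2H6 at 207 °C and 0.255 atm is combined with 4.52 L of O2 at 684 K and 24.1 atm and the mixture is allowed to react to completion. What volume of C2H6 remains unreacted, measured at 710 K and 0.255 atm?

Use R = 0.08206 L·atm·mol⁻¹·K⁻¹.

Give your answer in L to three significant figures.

n(C2H6) = PV/RT = (0.255 × 137) / (0.08206 × 480.15) = 0.8867 mol
n(O2) = PV/RT = (24.1 × 4.52) / (0.08206 × 684) = 1.941 mol
For 0.8867 mol C2H6, stoichiometry requires (7/2) × 0.8867 = 3.103 mol O2; 1.941 mol is available, so O2 is limiting.
n(C2H6) consumed = (2/7) × 1.941 = 0.5546 mol; remaining = 0.8867 − 0.5546 = 0.3321 mol
V(C2H6) = nRT/P = 0.3321 × 0.08206 × 710 / 0.255 = 75.88 L

75.9 L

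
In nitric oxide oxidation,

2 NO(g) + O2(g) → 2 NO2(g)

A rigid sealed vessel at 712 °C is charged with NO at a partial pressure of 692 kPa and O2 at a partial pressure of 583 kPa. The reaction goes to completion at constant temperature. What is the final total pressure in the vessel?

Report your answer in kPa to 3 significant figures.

929 kPa

At constant V, partial pressures at 712 °C are proportional to moles, so apply stoichiometry directly to pressures.
P(O2) required for 692 kPa of NO = (1/2) × 692 = 346.0 kPa; available 583 kPa, so NO is limiting.
P(O2) remaining = 583 − (1/2) × 692 = 237.0 kPa
P(gaseous products) = (2)/2 × 692 = 692.0 kPa
P_total at 712 °C = 237.0 + 692.0 = 929.0 kPa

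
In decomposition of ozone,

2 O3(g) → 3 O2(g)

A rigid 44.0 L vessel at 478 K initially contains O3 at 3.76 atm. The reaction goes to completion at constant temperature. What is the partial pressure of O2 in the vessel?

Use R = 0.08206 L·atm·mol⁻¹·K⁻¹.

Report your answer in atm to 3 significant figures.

5.64 atm

n(O3)₀ = PV/RT = (3.76 × 44.0) / (0.08206 × 478) = 4.218 mol
n(O2) = (3/2) × 4.218 = 6.327 mol
P(O2) = nRT/V = 6.327 × 0.08206 × 478 / 44.0 = 5.640 atm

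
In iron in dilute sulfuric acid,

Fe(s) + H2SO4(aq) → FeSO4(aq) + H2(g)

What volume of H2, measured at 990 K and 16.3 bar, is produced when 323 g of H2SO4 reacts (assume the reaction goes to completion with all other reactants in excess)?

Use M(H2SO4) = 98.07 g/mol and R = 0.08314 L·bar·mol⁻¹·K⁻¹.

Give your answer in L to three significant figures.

n(H2SO4) = 323.0 / 98.07 = 3.294 mol
n(H2) = (1/1) × 3.294 = 3.294 mol
V = nRT/P = 3.294 × 0.08314 × 990 / 16.3 = 16.63 L

16.6 L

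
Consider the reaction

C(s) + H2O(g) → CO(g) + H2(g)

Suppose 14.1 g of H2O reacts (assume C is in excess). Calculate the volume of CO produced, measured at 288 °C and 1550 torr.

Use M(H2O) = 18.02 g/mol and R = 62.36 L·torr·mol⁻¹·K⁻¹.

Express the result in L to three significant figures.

17.7 L

n(H2O) = 14.10 / 18.02 = 0.7825 mol
n(CO) = (1/1) × 0.7825 = 0.7825 mol
V = nRT/P = 0.7825 × 62.36 × 561.15 / 1550 = 17.67 L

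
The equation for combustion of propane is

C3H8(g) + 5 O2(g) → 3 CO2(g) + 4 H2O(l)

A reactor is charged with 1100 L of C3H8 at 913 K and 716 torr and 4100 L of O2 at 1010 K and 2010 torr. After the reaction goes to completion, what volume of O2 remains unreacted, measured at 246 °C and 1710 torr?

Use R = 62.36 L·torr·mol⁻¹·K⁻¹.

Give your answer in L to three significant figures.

n(C3H8) = PV/RT = (716 × 1100) / (62.36 × 913) = 13.83 mol
n(O2) = PV/RT = (2010 × 4100) / (62.36 × 1010) = 130.8 mol
For 13.83 mol C3H8, stoichiometry requires (5/1) × 13.83 = 69.15 mol O2; 130.8 mol is available, so C3H8 is limiting.
n(O2) consumed = (5/1) × 13.83 = 69.15 mol; remaining = 130.8 − 69.15 = 61.65 mol
V(O2) = nRT/P = 61.65 × 62.36 × 519.15 / 1710 = 1167 L

1170 L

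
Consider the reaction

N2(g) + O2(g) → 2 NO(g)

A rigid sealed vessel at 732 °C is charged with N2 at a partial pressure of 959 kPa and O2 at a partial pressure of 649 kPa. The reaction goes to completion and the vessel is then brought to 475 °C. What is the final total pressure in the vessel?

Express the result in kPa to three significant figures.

Because the vessel is rigid and T is held at 732 °C, work the stoichiometry in partial pressures (P_i = n_iRT/V).
P(O2) required for 959 kPa of N2 = (1/1) × 959 = 959.0 kPa; available 649 kPa, so O2 is limiting.
P(N2) remaining = 959 − (1/1) × 649 = 310.0 kPa
P(gaseous products) = (2)/1 × 649 = 1298 kPa
P_total at 732 °C = 310.0 + 1298 = 1608 kPa
Scaling to 475 °C: P = 1608 × 748.15/1005.15 = 1197 kPa

1200 kPa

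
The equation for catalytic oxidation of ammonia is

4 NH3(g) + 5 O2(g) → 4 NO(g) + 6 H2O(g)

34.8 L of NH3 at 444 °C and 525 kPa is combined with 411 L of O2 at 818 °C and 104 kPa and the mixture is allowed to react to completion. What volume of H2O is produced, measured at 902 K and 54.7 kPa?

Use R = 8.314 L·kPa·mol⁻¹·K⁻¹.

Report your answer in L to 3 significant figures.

630 L

n(NH3) = PV/RT = (525 × 34.8) / (8.314 × 717.15) = 3.064 mol
n(O2) = PV/RT = (104 × 411) / (8.314 × 1091.15) = 4.712 mol
For 3.064 mol NH3, stoichiometry requires (5/4) × 3.064 = 3.830 mol O2; 4.712 mol is available, so NH3 is limiting.
n(H2O) = (6/4) × 3.064 = 4.596 mol
V(H2O) = nRT/P = 4.596 × 8.314 × 902 / 54.7 = 630.1 L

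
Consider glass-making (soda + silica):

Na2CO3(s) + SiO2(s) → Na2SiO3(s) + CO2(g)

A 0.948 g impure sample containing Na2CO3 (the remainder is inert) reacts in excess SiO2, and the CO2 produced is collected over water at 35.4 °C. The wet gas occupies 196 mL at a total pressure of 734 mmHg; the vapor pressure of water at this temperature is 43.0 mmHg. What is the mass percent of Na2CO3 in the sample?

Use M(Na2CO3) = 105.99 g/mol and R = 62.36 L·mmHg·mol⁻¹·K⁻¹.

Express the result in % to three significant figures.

78.7 %

P(CO2) = 734 − 43.0 = 691.0 mmHg
n(CO2) = PV/RT = (691.0 × 0.1960) / (62.36 × 308.55) = 0.007039 mol
n(Na2CO3) = (1/1) × 0.007039 = 0.007039 mol
m(Na2CO3) = 0.007039 × 105.99 = 0.7461 g
%Na2CO3 = 0.7461 / 0.948 × 100 = 78.70%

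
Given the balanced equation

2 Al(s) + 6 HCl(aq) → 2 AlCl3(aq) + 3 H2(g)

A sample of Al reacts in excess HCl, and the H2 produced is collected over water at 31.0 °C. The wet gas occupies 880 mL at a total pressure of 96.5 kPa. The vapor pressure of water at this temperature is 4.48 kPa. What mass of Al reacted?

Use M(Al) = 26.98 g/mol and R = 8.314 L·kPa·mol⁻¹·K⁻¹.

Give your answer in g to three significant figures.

P(H2) = 96.5 − 4.48 = 92.02 kPa
n(H2) = PV/RT = (92.02 × 0.8800) / (8.314 × 304.15) = 0.03202 mol
n(Al) = (2/3) × 0.03202 = 0.02135 mol
m(Al) = 0.02135 × 26.98 = 0.5760 g

0.576 g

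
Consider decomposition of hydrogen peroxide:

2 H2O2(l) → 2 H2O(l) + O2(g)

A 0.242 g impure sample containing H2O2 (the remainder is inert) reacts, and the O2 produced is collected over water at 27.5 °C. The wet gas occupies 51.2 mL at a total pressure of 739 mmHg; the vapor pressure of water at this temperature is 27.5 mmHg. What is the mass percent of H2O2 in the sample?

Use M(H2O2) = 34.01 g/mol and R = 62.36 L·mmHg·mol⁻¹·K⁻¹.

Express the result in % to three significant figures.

54.6 %

P(O2) = 739 − 27.5 = 711.5 mmHg
n(O2) = PV/RT = (711.5 × 0.05120) / (62.36 × 300.65) = 0.001943 mol
n(H2O2) = (2/1) × 0.001943 = 0.003886 mol
m(H2O2) = 0.003886 × 34.01 = 0.1322 g
%H2O2 = 0.1322 / 0.242 × 100 = 54.63%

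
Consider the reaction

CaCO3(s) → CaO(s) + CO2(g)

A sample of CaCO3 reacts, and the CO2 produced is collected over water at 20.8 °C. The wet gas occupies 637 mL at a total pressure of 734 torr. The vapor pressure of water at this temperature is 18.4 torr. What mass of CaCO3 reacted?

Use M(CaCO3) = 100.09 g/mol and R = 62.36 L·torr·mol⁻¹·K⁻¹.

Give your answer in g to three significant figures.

2.49 g

P(CO2) = 734 − 18.4 = 715.6 torr
n(CO2) = PV/RT = (715.6 × 0.6370) / (62.36 × 293.95) = 0.02487 mol
n(CaCO3) = (1/1) × 0.02487 = 0.02487 mol
m(CaCO3) = 0.02487 × 100.09 = 2.489 g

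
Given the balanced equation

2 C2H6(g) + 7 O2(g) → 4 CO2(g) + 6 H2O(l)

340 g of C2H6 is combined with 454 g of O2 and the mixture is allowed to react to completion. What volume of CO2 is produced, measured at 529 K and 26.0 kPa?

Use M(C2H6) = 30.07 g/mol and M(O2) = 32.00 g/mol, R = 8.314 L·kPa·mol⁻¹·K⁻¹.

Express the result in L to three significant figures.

n(C2H6) = 340 / 30.07 = 11.31 mol
n(O2) = 454 / 32.00 = 14.19 mol
For 11.31 mol C2H6, stoichiometry requires (7/2) × 11.31 = 39.59 mol O2; 14.19 mol is available, so O2 is limiting.
n(CO2) = (4/7) × 14.19 = 8.109 mol
V(CO2) = nRT/P = 8.109 × 8.314 × 529 / 26.0 = 1372 L

1370 L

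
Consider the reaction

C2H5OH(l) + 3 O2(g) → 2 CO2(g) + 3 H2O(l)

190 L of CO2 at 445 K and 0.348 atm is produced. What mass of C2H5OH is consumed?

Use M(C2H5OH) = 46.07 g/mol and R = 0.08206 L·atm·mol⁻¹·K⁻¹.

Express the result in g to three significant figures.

41.7 g

n(CO2) = PV/RT = (0.348 × 190) / (0.08206 × 445) = 1.811 mol
n(C2H5OH) = (1/2) × 1.811 = 0.9055 mol
m(C2H5OH) = 0.9055 × 46.07 = 41.72 g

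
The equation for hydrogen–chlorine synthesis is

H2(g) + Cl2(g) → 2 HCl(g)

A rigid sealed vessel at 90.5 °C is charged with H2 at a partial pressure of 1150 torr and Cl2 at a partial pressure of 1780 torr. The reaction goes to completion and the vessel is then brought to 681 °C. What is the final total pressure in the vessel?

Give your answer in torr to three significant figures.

7690 torr

Because the vessel is rigid and T is held at 90.5 °C, work the stoichiometry in partial pressures (P_i = n_iRT/V).
P(Cl2) required for 1150 torr of H2 = (1/1) × 1150 = 1150 torr; available 1780 torr, so H2 is limiting.
P(Cl2) remaining = 1780 − (1/1) × 1150 = 630.0 torr
P(gaseous products) = (2)/1 × 1150 = 2300 torr
P_total at 90.5 °C = 630.0 + 2300 = 2930 torr
Scaling to 681 °C: P = 2930 × 954.15/363.65 = 7688 torr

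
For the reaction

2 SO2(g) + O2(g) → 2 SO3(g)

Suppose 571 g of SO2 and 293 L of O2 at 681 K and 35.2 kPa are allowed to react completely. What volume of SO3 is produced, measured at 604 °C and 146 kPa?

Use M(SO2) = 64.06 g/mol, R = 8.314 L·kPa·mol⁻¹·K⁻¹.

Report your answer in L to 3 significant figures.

n(SO2) = 571 / 64.06 = 8.914 mol
n(O2) = PV/RT = (35.2 × 293) / (8.314 × 681) = 1.822 mol
For 8.914 mol SO2, stoichiometry requires (1/2) × 8.914 = 4.457 mol O2; 1.822 mol is available, so O2 is limiting.
n(SO3) = (2/1) × 1.822 = 3.644 mol
V(SO3) = nRT/P = 3.644 × 8.314 × 877.15 / 146 = 182.0 L

182 L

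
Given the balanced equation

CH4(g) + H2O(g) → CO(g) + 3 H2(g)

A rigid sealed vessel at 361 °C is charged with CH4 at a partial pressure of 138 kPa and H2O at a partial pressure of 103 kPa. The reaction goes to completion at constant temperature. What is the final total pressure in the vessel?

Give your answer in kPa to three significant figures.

At constant V, partial pressures at 361 °C are proportional to moles, so apply stoichiometry directly to pressures.
P(H2O) required for 138 kPa of CH4 = (1/1) × 138 = 138.0 kPa; available 103 kPa, so H2O is limiting.
P(CH4) remaining = 138 − (1/1) × 103 = 35.00 kPa
P(gaseous products) = (1+3)/1 × 103 = 412.0 kPa
P_total at 361 °C = 35.00 + 412.0 = 447.0 kPa

447 kPa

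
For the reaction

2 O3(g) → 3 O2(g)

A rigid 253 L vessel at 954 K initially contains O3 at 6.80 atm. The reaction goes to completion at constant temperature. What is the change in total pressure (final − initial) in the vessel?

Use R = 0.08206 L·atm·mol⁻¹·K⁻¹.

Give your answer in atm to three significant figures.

Since T and V are fixed, P_final/P_initial = n_final/n_initial = 3/2.
P_final = (3/2) × 6.80 = 10.20 atm; ΔP = 10.20 − 6.80 = 3.400 atm

3.40 atm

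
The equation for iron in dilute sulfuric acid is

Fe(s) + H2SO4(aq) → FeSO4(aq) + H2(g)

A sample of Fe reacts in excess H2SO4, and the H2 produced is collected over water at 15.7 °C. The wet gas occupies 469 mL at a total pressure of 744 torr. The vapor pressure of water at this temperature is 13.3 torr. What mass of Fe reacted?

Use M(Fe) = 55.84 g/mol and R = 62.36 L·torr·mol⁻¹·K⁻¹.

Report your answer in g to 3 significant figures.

1.06 g

P(H2) = 744 − 13.3 = 730.7 torr
n(H2) = PV/RT = (730.7 × 0.4690) / (62.36 × 288.85) = 0.01903 mol
n(Fe) = (1/1) × 0.01903 = 0.01903 mol
m(Fe) = 0.01903 × 55.84 = 1.063 g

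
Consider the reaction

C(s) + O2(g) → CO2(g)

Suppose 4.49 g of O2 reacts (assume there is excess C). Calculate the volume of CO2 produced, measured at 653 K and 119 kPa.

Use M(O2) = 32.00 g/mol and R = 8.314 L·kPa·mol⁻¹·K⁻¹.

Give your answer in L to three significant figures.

n(O2) = 4.490 / 32.00 = 0.1403 mol
n(CO2) = (1/1) × 0.1403 = 0.1403 mol
V = nRT/P = 0.1403 × 8.314 × 653 / 119 = 6.401 L

6.40 L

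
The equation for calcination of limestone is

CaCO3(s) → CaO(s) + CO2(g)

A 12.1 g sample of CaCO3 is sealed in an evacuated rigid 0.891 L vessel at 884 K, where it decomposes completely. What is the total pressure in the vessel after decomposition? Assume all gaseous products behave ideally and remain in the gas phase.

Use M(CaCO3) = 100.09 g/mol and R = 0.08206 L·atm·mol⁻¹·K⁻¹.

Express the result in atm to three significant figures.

n(CaCO3) = 12.1 / 100.09 = 0.1209 mol
n(gas produced) = (1/1) × 0.1209 = 0.1209 mol
P = nRT/V = 0.1209 × 0.08206 × 884 / 0.891 = 9.843 atm

9.84 atm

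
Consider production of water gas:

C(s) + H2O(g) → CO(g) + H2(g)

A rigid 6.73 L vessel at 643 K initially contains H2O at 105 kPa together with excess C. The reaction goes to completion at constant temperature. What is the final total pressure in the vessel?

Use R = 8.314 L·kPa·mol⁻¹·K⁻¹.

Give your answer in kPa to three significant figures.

Since T and V are fixed, P_final/P_initial = n_final/n_initial = 2/1.
P_final = (2/1) × 105 = 210.0 kPa

210 kPa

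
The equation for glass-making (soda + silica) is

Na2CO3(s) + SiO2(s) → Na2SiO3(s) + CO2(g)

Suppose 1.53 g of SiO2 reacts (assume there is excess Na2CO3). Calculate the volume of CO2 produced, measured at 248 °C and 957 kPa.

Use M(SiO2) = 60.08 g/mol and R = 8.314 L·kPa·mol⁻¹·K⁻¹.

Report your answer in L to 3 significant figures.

0.115 L

n(SiO2) = 1.530 / 60.08 = 0.02547 mol
n(CO2) = (1/1) × 0.02547 = 0.02547 mol
V = nRT/P = 0.02547 × 8.314 × 521.15 / 957 = 0.1153 L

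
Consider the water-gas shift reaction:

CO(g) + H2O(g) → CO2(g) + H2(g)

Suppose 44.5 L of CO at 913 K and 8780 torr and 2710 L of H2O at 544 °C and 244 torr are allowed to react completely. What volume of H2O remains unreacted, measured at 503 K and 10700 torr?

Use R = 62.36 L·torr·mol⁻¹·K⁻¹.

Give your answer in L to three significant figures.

n(CO) = PV/RT = (8780 × 44.5) / (62.36 × 913) = 6.862 mol
n(H2O) = PV/RT = (244 × 2710) / (62.36 × 817.15) = 12.98 mol
For 6.862 mol CO, stoichiometry requires (1/1) × 6.862 = 6.862 mol H2O; 12.98 mol is available, so CO is limiting.
n(H2O) consumed = (1/1) × 6.862 = 6.862 mol; remaining = 12.98 − 6.862 = 6.118 mol
V(H2O) = nRT/P = 6.118 × 62.36 × 503 / 10700 = 17.93 L

17.9 L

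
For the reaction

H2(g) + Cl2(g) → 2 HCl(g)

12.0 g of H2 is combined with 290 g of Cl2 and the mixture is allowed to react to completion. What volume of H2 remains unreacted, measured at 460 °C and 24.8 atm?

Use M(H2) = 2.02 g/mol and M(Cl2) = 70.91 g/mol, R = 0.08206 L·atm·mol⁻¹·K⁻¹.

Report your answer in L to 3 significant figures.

4.49 L

n(H2) = 12.0 / 2.02 = 5.941 mol
n(Cl2) = 290 / 70.91 = 4.090 mol
For 5.941 mol H2, stoichiometry requires (1/1) × 5.941 = 5.941 mol Cl2; 4.090 mol is available, so Cl2 is limiting.
n(H2) consumed = (1/1) × 4.090 = 4.090 mol; remaining = 5.941 − 4.090 = 1.851 mol
V(H2) = nRT/P = 1.851 × 0.08206 × 733.15 / 24.8 = 4.490 L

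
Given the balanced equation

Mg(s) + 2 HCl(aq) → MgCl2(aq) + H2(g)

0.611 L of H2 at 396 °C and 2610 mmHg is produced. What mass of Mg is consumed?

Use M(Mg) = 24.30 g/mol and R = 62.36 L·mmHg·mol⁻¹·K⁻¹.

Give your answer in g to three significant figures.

n(H2) = PV/RT = (2610 × 0.611) / (62.36 × 669.15) = 0.03822 mol
n(Mg) = (1/1) × 0.03822 = 0.03822 mol
m(Mg) = 0.03822 × 24.30 = 0.9287 g

0.929 g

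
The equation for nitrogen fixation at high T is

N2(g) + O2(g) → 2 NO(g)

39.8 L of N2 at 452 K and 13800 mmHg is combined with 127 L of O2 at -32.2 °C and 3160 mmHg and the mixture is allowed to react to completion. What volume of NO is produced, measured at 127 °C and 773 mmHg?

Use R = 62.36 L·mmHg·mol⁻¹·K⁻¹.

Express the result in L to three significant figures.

1260 L

n(N2) = PV/RT = (13800 × 39.8) / (62.36 × 452) = 19.49 mol
n(O2) = PV/RT = (3160 × 127) / (62.36 × 240.95) = 26.71 mol
For 19.49 mol N2, stoichiometry requires (1/1) × 19.49 = 19.49 mol O2; 26.71 mol is available, so N2 is limiting.
n(NO) = (2/1) × 19.49 = 38.98 mol
V(NO) = nRT/P = 38.98 × 62.36 × 400.15 / 773 = 1258 L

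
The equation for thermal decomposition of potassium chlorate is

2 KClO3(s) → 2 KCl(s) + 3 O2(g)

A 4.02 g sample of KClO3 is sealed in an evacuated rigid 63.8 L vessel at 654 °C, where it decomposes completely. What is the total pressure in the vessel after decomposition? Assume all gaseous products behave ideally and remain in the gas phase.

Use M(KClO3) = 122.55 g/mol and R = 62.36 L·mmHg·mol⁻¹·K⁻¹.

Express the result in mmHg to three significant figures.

44.6 mmHg

n(KClO3) = 4.02 / 122.55 = 0.03280 mol
n(gas produced) = (3/2) × 0.03280 = 0.04920 mol
P = nRT/V = 0.04920 × 62.36 × 927.15 / 63.8 = 44.59 mmHg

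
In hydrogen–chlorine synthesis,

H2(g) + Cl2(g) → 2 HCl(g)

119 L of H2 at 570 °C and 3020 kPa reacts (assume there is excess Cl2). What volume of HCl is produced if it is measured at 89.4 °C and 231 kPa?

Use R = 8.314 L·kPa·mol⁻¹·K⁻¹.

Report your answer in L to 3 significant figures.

1340 L

n(H2) = PV/RT = (3020 × 119) / (8.314 × 843.15) = 51.27 mol
n(HCl) = (2/1) × 51.27 = 102.5 mol
V = nRT/P = 102.5 × 8.314 × 362.55 / 231 = 1337 L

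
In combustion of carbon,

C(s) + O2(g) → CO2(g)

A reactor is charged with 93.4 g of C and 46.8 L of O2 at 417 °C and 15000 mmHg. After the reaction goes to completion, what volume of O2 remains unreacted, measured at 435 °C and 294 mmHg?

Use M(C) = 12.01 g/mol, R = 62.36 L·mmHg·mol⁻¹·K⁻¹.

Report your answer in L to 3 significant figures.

n(C) = 93.4 / 12.01 = 7.777 mol
n(O2) = PV/RT = (15000 × 46.8) / (62.36 × 690.15) = 16.31 mol
For 7.777 mol C, stoichiometry requires (1/1) × 7.777 = 7.777 mol O2; 16.31 mol is available, so C is limiting.
n(O2) consumed = (1/1) × 7.777 = 7.777 mol; remaining = 16.31 − 7.777 = 8.533 mol
V(O2) = nRT/P = 8.533 × 62.36 × 708.15 / 294 = 1282 L

1280 L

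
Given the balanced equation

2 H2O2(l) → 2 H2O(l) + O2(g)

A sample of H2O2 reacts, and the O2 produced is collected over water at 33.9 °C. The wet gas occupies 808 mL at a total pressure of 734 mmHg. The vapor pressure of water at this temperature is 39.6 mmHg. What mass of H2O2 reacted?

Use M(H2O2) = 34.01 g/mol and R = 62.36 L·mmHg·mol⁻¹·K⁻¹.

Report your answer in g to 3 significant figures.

P(O2) = 734 − 39.6 = 694.4 mmHg
n(O2) = PV/RT = (694.4 × 0.8080) / (62.36 × 307.05) = 0.02930 mol
n(H2O2) = (2/1) × 0.02930 = 0.05860 mol
m(H2O2) = 0.05860 × 34.01 = 1.993 g

1.99 g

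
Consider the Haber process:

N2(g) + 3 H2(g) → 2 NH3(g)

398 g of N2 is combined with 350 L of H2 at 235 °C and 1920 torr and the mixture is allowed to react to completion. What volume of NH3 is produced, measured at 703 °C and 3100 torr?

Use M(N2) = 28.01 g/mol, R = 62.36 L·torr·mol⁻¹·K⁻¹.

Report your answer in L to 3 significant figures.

278 L

n(N2) = 398 / 28.01 = 14.21 mol
n(H2) = PV/RT = (1920 × 350) / (62.36 × 508.15) = 21.21 mol
For 14.21 mol N2, stoichiometry requires (3/1) × 14.21 = 42.63 mol H2; 21.21 mol is available, so H2 is limiting.
n(NH3) = (2/3) × 21.21 = 14.14 mol
V(NH3) = nRT/P = 14.14 × 62.36 × 976.15 / 3100 = 277.7 L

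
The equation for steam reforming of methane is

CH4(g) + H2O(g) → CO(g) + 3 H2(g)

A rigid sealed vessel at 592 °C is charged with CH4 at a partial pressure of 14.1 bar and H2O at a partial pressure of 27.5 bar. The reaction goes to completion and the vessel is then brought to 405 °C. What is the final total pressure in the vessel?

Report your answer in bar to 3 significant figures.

54.7 bar

At constant V, partial pressures at 592 °C are proportional to moles, so apply stoichiometry directly to pressures.
P(H2O) required for 14.1 bar of CH4 = (1/1) × 14.1 = 14.10 bar; available 27.5 bar, so CH4 is limiting.
P(H2O) remaining = 27.5 − (1/1) × 14.1 = 13.40 bar
P(gaseous products) = (1+3)/1 × 14.1 = 56.40 bar
P_total at 592 °C = 13.40 + 56.40 = 69.80 bar
Scaling to 405 °C: P = 69.80 × 678.15/865.15 = 54.71 bar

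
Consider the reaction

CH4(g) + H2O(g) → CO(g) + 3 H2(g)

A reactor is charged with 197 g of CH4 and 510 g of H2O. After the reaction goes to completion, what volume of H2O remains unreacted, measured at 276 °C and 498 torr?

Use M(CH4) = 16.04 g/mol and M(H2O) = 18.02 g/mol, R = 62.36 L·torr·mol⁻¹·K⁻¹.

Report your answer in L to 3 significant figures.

n(CH4) = 197 / 16.04 = 12.28 mol
n(H2O) = 510 / 18.02 = 28.30 mol
For 12.28 mol CH4, stoichiometry requires (1/1) × 12.28 = 12.28 mol H2O; 28.30 mol is available, so CH4 is limiting.
n(H2O) consumed = (1/1) × 12.28 = 12.28 mol; remaining = 28.30 − 12.28 = 16.02 mol
V(H2O) = nRT/P = 16.02 × 62.36 × 549.15 / 498 = 1102 L

1100 L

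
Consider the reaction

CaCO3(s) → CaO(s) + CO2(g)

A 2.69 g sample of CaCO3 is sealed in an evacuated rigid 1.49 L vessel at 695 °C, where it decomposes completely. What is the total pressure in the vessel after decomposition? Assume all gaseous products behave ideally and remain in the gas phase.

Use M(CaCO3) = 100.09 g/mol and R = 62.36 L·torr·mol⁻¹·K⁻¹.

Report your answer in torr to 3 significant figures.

n(CaCO3) = 2.69 / 100.09 = 0.02688 mol
n(gas produced) = (1/1) × 0.02688 = 0.02688 mol
P = nRT/V = 0.02688 × 62.36 × 968.15 / 1.49 = 1089 torr

1090 torr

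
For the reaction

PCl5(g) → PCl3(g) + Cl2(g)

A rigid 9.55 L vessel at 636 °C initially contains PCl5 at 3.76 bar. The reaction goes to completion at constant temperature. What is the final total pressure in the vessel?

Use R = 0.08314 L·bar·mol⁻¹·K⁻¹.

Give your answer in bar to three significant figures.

7.52 bar

Rigid vessel, constant T ⇒ P scales with total gas moles (1 → 2).
P_final = (2/1) × 3.76 = 7.520 bar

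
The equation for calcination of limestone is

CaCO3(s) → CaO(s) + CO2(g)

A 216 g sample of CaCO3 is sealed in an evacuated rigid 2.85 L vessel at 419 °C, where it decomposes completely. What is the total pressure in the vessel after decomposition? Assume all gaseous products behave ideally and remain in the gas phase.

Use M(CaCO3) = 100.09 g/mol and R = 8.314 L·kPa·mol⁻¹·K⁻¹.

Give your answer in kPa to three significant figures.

n(CaCO3) = 216 / 100.09 = 2.158 mol
n(gas produced) = (1/1) × 2.158 = 2.158 mol
P = nRT/V = 2.158 × 8.314 × 692.15 / 2.85 = 4357 kPa

4360 kPa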